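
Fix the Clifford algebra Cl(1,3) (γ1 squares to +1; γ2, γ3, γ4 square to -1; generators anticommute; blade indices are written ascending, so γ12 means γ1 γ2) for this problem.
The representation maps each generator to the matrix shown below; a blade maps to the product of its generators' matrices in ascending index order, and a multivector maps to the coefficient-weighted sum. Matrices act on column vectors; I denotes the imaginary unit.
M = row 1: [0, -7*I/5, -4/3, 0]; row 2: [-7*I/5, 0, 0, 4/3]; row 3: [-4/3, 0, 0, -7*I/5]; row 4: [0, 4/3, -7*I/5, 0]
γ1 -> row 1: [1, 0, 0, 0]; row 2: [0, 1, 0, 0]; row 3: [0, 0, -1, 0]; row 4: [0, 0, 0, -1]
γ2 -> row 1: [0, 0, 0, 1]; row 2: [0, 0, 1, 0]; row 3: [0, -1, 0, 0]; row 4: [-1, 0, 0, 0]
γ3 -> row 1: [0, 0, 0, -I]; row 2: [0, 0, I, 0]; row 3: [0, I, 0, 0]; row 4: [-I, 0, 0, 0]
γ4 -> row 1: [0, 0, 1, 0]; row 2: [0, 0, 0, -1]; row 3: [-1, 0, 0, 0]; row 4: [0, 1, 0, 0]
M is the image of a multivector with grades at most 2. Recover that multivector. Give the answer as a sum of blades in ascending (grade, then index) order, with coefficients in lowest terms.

Method: the blade images are trace-orthogonal — tr(rho(e_A) rho(e_B)^-1) = 4 if A = B and 0 otherwise — and rho(e_A)^-1 = (e_A)^2 * rho(e_A) with (e_A)^2 = +1 or -1, so the coefficient of e_A in the preimage is (e_A)^2 * tr(M rho(e_A))/4.
Nonzero projections over blades of grade <= 2: γ14: (γ14)^2 = +1, tr(M rho(γ14)) = -16/3, coefficient -4/3; γ34: (γ34)^2 = -1, tr(M rho(γ34)) = -28/5, coefficient 7/5. Every other blade of grade <= 2 projects to 0.
Answer: -4/3*γ14 + 7/5*γ34


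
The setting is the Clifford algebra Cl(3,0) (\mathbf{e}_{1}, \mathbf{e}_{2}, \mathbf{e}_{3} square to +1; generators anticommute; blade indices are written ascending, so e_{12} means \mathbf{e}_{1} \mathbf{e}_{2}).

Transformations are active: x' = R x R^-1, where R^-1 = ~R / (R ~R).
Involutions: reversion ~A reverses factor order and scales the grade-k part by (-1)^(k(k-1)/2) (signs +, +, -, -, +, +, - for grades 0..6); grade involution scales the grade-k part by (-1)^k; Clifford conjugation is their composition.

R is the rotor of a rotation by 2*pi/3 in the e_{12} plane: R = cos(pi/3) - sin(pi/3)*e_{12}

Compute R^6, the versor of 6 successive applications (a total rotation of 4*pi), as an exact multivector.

Rotor phase runs at HALF the rotation angle; powers of one rotor simply add phase, so after 6 steps in e_{12} the phase is 6*pi/3 = 2 \pi and R^6 = cos(2 \pi) - sin(2 \pi)*e_{12}.
cos(2 \pi) = 1 and sin(2 \pi) = 0, so R^6 = 1. The total rotation 4*pi is 2 full turns, so every vector returns to itself, yet the rotor is +1, back on the identity sheet (an even number of 2*pi turns).
Answer: 1


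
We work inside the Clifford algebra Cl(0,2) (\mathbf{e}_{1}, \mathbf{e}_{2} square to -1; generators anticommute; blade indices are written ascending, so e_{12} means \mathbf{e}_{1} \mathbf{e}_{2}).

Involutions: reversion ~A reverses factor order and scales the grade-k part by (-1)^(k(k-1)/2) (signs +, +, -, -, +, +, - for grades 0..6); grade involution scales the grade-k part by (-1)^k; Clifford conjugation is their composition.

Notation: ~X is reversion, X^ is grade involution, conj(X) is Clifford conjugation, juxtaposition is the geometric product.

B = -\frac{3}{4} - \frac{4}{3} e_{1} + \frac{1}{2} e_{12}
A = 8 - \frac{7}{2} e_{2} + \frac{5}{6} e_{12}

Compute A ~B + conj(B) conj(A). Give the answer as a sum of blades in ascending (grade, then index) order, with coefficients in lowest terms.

first term: -\frac{67}{12} - \frac{107}{12} e_{1} + \frac{109}{72} e_{2} - \frac{223}{24} e_{12}
second term: -\frac{77}{12} + \frac{149}{12} e_{1} - \frac{109}{72} e_{2} + \frac{31}{24} e_{12}
Answer: -12 + \frac{7}{2} e_{1} - 8 e_{12}


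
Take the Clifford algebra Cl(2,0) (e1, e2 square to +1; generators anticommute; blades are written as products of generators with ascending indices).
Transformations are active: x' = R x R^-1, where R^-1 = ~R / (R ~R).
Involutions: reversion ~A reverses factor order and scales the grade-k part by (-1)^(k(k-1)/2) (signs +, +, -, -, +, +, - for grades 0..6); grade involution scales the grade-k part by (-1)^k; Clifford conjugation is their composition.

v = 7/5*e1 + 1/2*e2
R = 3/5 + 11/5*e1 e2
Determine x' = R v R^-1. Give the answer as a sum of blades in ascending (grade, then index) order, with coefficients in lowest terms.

~R = 3/5 - 11/5*e1 e2, and R ~R = 26/5, so R^-1 = ~R / (26/5).
R v = 97/50*e1 - 139/50*e2
Answer: -619/650*e1 - 371/325*e2


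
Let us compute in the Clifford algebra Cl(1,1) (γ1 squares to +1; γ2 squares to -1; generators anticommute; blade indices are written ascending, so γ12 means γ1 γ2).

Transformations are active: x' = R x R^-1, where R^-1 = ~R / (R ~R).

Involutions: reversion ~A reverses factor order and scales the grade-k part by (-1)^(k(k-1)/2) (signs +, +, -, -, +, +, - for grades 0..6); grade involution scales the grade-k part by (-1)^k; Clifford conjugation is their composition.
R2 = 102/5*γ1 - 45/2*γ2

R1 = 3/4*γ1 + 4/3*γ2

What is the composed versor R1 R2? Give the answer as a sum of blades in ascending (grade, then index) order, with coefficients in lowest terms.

Distribute over the terms of R1 (each basis-blade product reordered to ascending indices, repeated generators contracted through their squares):
(3/4*γ1) R2 = 153/10 - 135/8*γ12
(4/3*γ2) R2 = 30 - 136/5*γ12
Summing the partial products and collecting blades:
Answer: 453/10 - 1763/40*γ12


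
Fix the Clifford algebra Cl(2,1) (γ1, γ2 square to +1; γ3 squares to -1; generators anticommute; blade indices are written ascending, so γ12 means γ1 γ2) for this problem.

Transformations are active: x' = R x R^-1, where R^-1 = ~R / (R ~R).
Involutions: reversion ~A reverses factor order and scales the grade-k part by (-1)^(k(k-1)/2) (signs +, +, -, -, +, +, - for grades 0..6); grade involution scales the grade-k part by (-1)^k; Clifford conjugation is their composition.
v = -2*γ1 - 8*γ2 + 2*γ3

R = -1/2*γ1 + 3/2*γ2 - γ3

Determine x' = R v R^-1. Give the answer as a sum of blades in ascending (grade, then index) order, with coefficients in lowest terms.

~R = -1/2*γ1 + 3/2*γ2 - γ3, and R ~R = 3/2, so R^-1 = ~R / (3/2).
R v = -9 + 7*γ12 - 3*γ13 - 5*γ23
Answer: 8*γ1 - 10*γ2 + 10*γ3


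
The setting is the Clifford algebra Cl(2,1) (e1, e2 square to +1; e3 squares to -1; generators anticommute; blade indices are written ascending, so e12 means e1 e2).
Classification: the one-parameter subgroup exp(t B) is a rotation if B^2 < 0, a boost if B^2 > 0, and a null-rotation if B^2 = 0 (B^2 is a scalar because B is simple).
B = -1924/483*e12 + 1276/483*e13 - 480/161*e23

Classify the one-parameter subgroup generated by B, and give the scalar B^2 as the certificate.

B^2 term by term: the squares give (-1924/483)^2*(e12)^2 + (1276/483)^2*(e13)^2 + (-480/161)^2*(e23)^2 = 3701776/233289*(-1) + 1628176/233289*(+1) + 230400/25921*(+1) = 0 (each basis 2-blade squares to minus the product of its generators' squares); cross terms between blades sharing an index anticommute and cancel. So B^2 = 0.
Answer: null-rotation, certificate B^2 = 0. The class reads off the invariant scalar 0 directly.


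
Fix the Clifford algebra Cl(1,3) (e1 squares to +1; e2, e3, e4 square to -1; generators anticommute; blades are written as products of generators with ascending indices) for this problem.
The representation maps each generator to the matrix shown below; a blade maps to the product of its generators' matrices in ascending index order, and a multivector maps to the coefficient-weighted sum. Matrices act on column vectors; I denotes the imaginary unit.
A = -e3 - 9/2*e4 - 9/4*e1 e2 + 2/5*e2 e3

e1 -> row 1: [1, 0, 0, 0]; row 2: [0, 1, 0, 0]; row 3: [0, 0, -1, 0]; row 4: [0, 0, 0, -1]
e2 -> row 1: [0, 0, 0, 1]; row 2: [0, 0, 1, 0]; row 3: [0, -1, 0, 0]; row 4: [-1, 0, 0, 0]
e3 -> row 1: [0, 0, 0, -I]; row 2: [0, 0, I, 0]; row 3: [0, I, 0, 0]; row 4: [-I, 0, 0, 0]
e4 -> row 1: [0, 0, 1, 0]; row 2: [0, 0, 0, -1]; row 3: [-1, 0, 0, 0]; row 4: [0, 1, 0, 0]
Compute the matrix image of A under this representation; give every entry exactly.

Bivector images (products of the table entries): rho(e1 e2) = rho(e1)rho(e2) = row 1: [0, 0, 0, 1]; row 2: [0, 0, 1, 0]; row 3: [0, 1, 0, 0]; row 4: [1, 0, 0, 0]; rho(e2 e3) = rho(e2)rho(e3) = row 1: [-I, 0, 0, 0]; row 2: [0, I, 0, 0]; row 3: [0, 0, -I, 0]; row 4: [0, 0, 0, I].
M = (-1)*rho(e3) + (-9/2)*rho(e4) + (-9/4)*rho(e1 e2) + (2/5)*rho(e2 e3), summed entrywise:
Answer: row 1: [-2*I/5, 0, -9/2, -9/4 + I]; row 2: [0, 2*I/5, -9/4 - I, 9/2]; row 3: [9/2, -9/4 - I, -2*I/5, 0]; row 4: [-9/4 + I, -9/2, 0, 2*I/5]


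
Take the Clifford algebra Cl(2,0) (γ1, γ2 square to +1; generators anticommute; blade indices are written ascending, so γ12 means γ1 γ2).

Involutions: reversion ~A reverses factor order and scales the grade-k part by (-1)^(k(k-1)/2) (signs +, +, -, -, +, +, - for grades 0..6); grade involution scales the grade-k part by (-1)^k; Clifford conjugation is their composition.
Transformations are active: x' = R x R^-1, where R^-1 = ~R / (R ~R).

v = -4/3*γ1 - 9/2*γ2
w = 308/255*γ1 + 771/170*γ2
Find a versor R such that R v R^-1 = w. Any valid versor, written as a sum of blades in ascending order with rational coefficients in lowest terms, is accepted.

Key observation: q(v) = q(w) = 793/36 (sandwiches preserve the norm), so R = v + w = -32/255*γ1 + 3/85*γ2 works whenever it is invertible — the component of v along it is kept and (v - w)/2 reverses, sending v to w.
Answer: -32/255*γ1 + 3/85*γ2


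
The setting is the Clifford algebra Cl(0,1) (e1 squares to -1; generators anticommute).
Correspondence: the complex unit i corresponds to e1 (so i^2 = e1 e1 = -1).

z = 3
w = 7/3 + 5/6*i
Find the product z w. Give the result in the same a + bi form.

In blades: z = 3, w = 7/3 + 5/6*e1.
Distribute z over w term by term (generator squares from the signature, products reordered to ascending indices): (3)*w = 7 + 5/2*e1.
Sum: 7 + 5/2*e1; translating back through the correspondence:
Answer: 7 + 5/2*i


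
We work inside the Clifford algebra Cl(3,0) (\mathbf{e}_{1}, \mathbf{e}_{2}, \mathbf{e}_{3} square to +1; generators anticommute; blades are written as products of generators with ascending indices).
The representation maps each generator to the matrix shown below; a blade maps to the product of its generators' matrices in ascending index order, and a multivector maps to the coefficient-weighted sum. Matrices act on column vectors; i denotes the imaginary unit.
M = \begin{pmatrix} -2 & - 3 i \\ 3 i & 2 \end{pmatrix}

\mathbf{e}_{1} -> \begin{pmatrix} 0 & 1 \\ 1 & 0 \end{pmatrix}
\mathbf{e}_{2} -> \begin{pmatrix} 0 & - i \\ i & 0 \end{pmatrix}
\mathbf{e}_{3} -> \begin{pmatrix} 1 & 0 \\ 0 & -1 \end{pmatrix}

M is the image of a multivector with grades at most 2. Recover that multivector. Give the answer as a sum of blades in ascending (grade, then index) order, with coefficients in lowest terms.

Method: 1, rho(e_{1}), rho(e_{2}), rho(e_{3}) form a trace-orthogonal basis of the 2x2 complex matrices (tr(X Y) = 2 if X = Y, else 0), so M = m0*1 + m1*rho(e_{1}) + m2*rho(e_{2}) + m3*rho(e_{3}) with m0 = tr(M)/2 = 0, m1 = tr(M rho(e_{1}))/2 = 0, m2 = tr(M rho(e_{2}))/2 = 3, m3 = tr(M rho(e_{3}))/2 = -2.
Multiplying table entries, the bivector images are rho(e_{1} e_{2}) = i*rho(e_{3}), rho(e_{1} e_{3}) = -i*rho(e_{2}), rho(e_{2} e_{3}) = i*rho(e_{1}); with real blade coefficients the real parts of m0..m3 are the coefficients of 1, e_{1}, e_{2}, e_{3} and the imaginary parts give the bivectors (e_{2} e_{3}: Im m1, e_{1} e_{3}: -Im m2, e_{1} e_{2}: Im m3).
Answer: 3 e_{2} - 2 e_{3}


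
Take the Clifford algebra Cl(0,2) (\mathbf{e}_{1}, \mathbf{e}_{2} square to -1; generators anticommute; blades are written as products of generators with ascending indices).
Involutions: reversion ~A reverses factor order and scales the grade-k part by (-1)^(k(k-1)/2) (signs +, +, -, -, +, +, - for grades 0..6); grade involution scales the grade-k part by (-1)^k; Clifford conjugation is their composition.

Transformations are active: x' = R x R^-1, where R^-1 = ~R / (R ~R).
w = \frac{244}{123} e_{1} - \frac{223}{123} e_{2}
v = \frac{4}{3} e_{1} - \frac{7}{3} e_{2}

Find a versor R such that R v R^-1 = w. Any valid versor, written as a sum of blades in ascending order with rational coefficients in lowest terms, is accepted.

The midline construction: v and w both square to -\frac{65}{9}, so reflecting in their sum \frac{136}{41} e_{1} - \frac{170}{41} e_{2} exchanges them.
Answer: \frac{136}{41} e_{1} - \frac{170}{41} e_{2}


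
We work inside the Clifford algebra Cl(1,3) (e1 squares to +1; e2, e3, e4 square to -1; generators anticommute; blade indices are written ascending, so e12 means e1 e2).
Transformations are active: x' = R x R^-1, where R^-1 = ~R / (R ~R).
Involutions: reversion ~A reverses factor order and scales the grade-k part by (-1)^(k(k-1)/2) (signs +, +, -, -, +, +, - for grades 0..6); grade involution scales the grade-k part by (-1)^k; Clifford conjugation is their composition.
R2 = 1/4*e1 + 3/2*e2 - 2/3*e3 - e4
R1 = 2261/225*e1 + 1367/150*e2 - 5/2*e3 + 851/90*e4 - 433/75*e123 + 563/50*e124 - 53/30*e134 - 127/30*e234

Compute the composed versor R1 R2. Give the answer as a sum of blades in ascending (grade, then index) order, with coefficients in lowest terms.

Distribute over the terms of R2 (each basis-blade product reordered to ascending indices, repeated generators contracted through their squares):
R1 (1/4*e1) = 2261/900 - 1367/600*e12 + 5/8*e13 - 851/360*e14 - 433/300*e23 + 563/200*e24 - 53/120*e34 + 127/120*e1234
R1 (3/2*e2) = -1367/100 + 2261/150*e12 - 433/50*e13 + 1689/100*e14 + 15/4*e23 - 851/60*e24 + 127/20*e34 - 53/20*e1234
R1 (-2/3*e3) = -5/3 - 866/225*e12 - 4522/675*e13 + 53/45*e14 - 1367/225*e23 + 127/45*e24 + 851/135*e34 + 563/75*e1234
R1 (-e4) = 851/90 + 563/50*e12 - 53/30*e13 - 2261/225*e14 - 127/30*e23 - 1367/150*e24 + 5/2*e34 + 433/75*e1234
Summing the partial products and collecting blades:
Answer: -758/225 + 36371/1800*e12 - 17821/1080*e13 + 1131/200*e14 - 3601/450*e23 - 31787/1800*e24 + 15889/1080*e34 + 7013/600*e1234


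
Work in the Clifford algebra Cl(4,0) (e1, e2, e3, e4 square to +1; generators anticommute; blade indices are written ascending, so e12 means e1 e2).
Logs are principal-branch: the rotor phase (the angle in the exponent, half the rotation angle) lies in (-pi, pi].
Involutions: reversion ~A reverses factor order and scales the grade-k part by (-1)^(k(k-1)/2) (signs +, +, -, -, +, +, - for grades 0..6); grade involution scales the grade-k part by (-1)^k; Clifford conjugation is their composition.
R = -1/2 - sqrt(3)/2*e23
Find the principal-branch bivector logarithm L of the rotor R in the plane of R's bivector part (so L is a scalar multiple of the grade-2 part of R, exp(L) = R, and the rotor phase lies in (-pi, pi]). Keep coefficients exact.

The scalar part of R is -1/2, which pins the rotor phase on the principal branch; dividing the bivector part by the sine of that phase recovers the unit plane, and L is the phase times that plane.
Concretely: cos(phase) = -1/2 gives phase = ±2*pi/3, and since phase/sin(phase) is even the sign is immaterial: L = (phase/sin(phase)) * <R>_2 = (4*sqrt(3)*pi/9) * <R>_2.
Answer: -2*pi/3*e23


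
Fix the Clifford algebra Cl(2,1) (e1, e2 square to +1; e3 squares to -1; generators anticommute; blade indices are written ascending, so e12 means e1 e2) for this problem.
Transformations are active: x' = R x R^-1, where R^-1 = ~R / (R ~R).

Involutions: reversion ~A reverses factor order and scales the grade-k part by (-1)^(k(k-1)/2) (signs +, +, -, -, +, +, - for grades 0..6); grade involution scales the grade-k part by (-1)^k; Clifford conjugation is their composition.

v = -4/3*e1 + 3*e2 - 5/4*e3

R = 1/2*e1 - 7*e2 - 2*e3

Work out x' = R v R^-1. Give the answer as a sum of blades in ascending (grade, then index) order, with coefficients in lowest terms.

~R = 1/2*e1 - 7*e2 - 2*e3, and R ~R = 181/4, so R^-1 = ~R / (181/4).
R v = -145/6 - 47/6*e12 - 79/24*e13 + 59/4*e23
Answer: 434/543*e1 + 2431/543*e2 + 7355/2172*e3


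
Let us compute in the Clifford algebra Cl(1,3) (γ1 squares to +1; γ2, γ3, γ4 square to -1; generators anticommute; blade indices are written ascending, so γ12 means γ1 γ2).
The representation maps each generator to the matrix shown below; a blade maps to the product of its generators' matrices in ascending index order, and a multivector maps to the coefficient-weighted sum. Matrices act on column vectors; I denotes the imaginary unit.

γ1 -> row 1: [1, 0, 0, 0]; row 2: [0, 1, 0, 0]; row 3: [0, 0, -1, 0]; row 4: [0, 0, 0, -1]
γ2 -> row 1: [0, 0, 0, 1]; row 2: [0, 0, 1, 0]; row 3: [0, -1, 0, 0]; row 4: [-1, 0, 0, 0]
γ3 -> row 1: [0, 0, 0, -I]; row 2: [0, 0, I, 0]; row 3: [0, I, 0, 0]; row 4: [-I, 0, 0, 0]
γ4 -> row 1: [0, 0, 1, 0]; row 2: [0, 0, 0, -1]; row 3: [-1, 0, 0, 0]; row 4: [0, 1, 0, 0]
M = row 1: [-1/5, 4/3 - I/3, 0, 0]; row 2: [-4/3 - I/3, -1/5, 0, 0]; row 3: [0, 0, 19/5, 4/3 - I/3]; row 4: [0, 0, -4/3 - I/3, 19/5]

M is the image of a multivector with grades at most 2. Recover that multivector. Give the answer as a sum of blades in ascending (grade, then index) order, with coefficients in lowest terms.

Method: the blade images are trace-orthogonal — tr(rho(e_A) rho(e_B)^-1) = 4 if A = B and 0 otherwise — and rho(e_A)^-1 = (e_A)^2 * rho(e_A) with (e_A)^2 = +1 or -1, so the coefficient of e_A in the preimage is (e_A)^2 * tr(M rho(e_A))/4.
Nonzero projections over blades of grade <= 2: 1: (1)^2 = +1, tr(M 1) = 36/5, coefficient 9/5; γ1: (γ1)^2 = +1, tr(M rho(γ1)) = -8, coefficient -2; γ24: (γ24)^2 = -1, tr(M rho(γ24)) = -16/3, coefficient 4/3; γ34: (γ34)^2 = -1, tr(M rho(γ34)) = -4/3, coefficient 1/3. Every other blade of grade <= 2 projects to 0.
Answer: 9/5 - 2*γ1 + 4/3*γ24 + 1/3*γ34


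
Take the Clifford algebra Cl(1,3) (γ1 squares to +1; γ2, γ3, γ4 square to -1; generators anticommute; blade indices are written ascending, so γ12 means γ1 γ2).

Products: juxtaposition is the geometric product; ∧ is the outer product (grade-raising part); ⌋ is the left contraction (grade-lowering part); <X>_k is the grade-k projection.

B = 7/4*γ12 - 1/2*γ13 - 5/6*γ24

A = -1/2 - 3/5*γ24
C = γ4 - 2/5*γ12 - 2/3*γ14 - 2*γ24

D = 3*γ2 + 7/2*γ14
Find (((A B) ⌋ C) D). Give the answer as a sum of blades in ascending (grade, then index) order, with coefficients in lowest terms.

step 1: -1/2 - 7/8*γ12 + 1/4*γ13 - 21/20*γ14 + 5/12*γ24 - 3/10*γ1234
step 2: 113/60 - 1/2*γ4 + 1/5*γ12 + 1/3*γ14 + γ24
step 3: 7/6 - 47/20*γ1 + 113/20*γ2 + 3*γ4 - 7/2*γ12 + 791/120*γ14 + 4/5*γ24 - γ124
Answer: 7/6 - 47/20*γ1 + 113/20*γ2 + 3*γ4 - 7/2*γ12 + 791/120*γ14 + 4/5*γ24 - γ124


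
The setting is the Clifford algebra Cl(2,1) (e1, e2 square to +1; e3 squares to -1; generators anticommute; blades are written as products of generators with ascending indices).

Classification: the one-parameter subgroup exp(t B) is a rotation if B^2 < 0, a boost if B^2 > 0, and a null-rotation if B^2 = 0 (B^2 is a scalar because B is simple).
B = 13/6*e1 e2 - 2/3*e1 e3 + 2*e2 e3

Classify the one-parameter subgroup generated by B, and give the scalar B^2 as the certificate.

B^2 term by term: the squares give (13/6)^2*(e1 e2)^2 + (-2/3)^2*(e1 e3)^2 + (2)^2*(e2 e3)^2 = 169/36*(-1) + 4/9*(+1) + 4*(+1) = -1/4 (each basis 2-blade squares to minus the product of its generators' squares); cross terms between blades sharing an index anticommute and cancel. So B^2 = -1/4.
Answer: rotation, certificate B^2 = -1/4. Why this suffices: the scalar -1/4 survives any versor conjugation, so its sign alone determines the class however B is presented.


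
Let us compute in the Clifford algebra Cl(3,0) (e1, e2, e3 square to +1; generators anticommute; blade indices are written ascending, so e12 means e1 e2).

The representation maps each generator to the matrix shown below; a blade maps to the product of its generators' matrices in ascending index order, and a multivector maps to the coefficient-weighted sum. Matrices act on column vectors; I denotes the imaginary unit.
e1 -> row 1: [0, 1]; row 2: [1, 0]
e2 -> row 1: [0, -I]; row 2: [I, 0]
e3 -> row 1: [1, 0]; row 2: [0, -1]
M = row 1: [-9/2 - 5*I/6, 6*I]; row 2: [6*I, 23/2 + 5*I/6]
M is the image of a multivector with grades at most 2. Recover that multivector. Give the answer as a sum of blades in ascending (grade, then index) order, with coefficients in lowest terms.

Method: 1, rho(e1), rho(e2), rho(e3) form a trace-orthogonal basis of the 2x2 complex matrices (tr(X Y) = 2 if X = Y, else 0), so M = m0*1 + m1*rho(e1) + m2*rho(e2) + m3*rho(e3) with m0 = tr(M)/2 = 7/2, m1 = tr(M rho(e1))/2 = 6*I, m2 = tr(M rho(e2))/2 = 0, m3 = tr(M rho(e3))/2 = -8 - 5*I/6.
Multiplying table entries, the bivector images are rho(e12) = I*rho(e3), rho(e13) = -I*rho(e2), rho(e23) = I*rho(e1); with real blade coefficients the real parts of m0..m3 are the coefficients of 1, e1, e2, e3 and the imaginary parts give the bivectors (e23: Im m1, e13: -Im m2, e12: Im m3).
Answer: 7/2 - 8*e3 - 5/6*e12 + 6*e23


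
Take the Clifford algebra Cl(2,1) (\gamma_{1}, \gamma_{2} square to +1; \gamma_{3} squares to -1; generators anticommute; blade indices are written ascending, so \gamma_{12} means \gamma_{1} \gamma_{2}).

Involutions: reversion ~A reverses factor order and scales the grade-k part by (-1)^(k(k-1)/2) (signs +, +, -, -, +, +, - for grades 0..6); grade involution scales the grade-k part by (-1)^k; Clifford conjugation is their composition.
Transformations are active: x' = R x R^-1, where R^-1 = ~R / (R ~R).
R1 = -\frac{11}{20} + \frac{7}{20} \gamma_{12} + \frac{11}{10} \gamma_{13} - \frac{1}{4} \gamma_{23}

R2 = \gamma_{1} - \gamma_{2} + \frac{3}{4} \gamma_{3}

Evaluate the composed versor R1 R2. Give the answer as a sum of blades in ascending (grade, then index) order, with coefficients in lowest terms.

Distribute over the terms of R2 (each basis-blade product reordered to ascending indices, repeated generators contracted through their squares):
R1 (\gamma_{1}) = -\frac{11}{20} \gamma_{1} - \frac{7}{20} \gamma_{2} - \frac{11}{10} \gamma_{3} - \frac{1}{4} \gamma_{123}
R1 (-\gamma_{2}) = -\frac{7}{20} \gamma_{1} + \frac{11}{20} \gamma_{2} - \frac{1}{4} \gamma_{3} + \frac{11}{10} \gamma_{123}
R1 (\frac{3}{4} \gamma_{3}) = -\frac{33}{40} \gamma_{1} + \frac{3}{16} \gamma_{2} - \frac{33}{80} \gamma_{3} + \frac{21}{80} \gamma_{123}
Summing the partial products and collecting blades:
Answer: -\frac{69}{40} \gamma_{1} + \frac{31}{80} \gamma_{2} - \frac{141}{80} \gamma_{3} + \frac{89}{80} \gamma_{123}


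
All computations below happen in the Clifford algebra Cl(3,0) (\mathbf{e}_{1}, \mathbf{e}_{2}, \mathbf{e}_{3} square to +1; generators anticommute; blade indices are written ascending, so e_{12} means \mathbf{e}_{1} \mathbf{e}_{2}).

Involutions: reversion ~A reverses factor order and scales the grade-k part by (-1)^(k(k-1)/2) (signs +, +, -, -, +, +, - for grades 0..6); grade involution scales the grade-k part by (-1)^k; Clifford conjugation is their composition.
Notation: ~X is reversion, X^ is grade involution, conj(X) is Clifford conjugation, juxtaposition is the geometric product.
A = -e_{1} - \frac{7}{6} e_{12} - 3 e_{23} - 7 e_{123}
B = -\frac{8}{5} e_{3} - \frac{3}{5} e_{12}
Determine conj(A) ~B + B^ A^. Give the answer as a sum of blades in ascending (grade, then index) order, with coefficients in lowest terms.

first term: -\frac{7}{10} - \frac{21}{5} e_{2} + \frac{21}{5} e_{3} + \frac{56}{5} e_{12} - \frac{17}{5} e_{13} - \frac{28}{15} e_{123}
second term: -\frac{7}{10} + \frac{27}{5} e_{2} + \frac{21}{5} e_{3} + \frac{56}{5} e_{12} + \frac{1}{5} e_{13} - \frac{28}{15} e_{123}
Answer: -\frac{7}{5} + \frac{6}{5} e_{2} + \frac{42}{5} e_{3} + \frac{112}{5} e_{12} - \frac{16}{5} e_{13} - \frac{56}{15} e_{123}


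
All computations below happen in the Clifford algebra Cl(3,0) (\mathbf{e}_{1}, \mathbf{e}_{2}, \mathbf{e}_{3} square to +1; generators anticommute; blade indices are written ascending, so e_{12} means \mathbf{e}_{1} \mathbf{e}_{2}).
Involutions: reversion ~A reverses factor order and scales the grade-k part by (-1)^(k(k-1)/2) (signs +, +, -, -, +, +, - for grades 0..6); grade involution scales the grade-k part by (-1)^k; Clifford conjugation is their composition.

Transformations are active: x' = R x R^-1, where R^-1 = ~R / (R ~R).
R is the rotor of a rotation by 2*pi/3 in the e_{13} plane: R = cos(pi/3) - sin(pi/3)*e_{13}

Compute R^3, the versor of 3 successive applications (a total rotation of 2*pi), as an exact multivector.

Rotor phase runs at HALF the rotation angle; powers of one rotor simply add phase, so after 3 steps in e_{13} the phase is 3*pi/3 = \pi and R^3 = cos(\pi) - sin(\pi)*e_{13}.
cos(\pi) = -1 and sin(\pi) = 0, so R^3 = -1. The total rotation 2*pi is 1 full turn, so every vector returns to itself, yet the rotor is -1, on the OTHER sheet of the double cover (an odd number of 2*pi turns).
Answer: -1


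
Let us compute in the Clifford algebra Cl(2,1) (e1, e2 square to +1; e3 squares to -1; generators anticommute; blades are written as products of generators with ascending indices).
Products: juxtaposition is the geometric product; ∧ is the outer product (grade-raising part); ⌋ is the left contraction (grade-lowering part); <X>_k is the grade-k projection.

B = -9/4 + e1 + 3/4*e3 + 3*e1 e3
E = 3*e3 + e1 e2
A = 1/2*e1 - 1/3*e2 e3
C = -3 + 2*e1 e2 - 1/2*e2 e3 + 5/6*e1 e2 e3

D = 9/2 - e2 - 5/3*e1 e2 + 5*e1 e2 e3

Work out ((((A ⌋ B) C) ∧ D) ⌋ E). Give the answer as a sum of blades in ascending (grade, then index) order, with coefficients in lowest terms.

step 1: 1/2 + 3/2*e3
step 2: -3/2 - 3/4*e2 - 9/2*e3 - 1/4*e1 e2 - 1/4*e2 e3 + 41/12*e1 e2 e3
step 3: -27/4 - 15/8*e2 - 81/4*e3 + 11/8*e1 e2 - 45/8*e2 e3 + 123/8*e1 e2 e3
step 4: 475/8 + 15/8*e1 - 81/4*e3 - 27/4*e1 e2
Answer: 475/8 + 15/8*e1 - 81/4*e3 - 27/4*e1 e2


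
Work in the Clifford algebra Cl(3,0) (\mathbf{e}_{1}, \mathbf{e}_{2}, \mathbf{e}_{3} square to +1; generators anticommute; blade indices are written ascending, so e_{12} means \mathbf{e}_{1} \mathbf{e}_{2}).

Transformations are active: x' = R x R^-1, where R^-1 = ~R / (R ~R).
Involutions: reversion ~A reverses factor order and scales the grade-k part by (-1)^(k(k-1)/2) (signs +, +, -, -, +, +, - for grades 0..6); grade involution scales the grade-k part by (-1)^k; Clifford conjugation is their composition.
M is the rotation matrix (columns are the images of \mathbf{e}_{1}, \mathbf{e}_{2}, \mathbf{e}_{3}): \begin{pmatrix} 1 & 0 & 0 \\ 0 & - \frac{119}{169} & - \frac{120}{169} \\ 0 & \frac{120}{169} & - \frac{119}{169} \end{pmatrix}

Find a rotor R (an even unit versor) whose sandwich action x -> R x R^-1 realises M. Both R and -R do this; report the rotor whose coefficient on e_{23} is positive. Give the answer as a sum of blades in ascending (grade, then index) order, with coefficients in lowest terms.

Method: write R = a + b12*e_{12} + b13*e_{13} + b23*e_{23} with a^2 + b12^2 + b13^2 + b23^2 = 1 (so R^-1 = ~R). Expanding the columns R e_j ~R gives tr M = 4a^2 - 1 and, from the antisymmetric part, M21 - M12 = -4a*b12, M13 - M31 = 4a*b13, M32 - M23 = -4a*b23.
Here tr M = -\frac{69}{169}, so a^2 = (1 + tr M)/4 = \frac{25}{169} and a = ±\frac{5}{13}. Taking a = \frac{5}{13}: M21 - M12 = 0, M13 - M31 = 0, M32 - M23 = \frac{240}{169}, giving b12 = 0, b13 = 0, b23 = -\frac{12}{13}, i.e. R = \frac{5}{13} - \frac{12}{13} e_{23}.
Its e_{23} coefficient is negative, so report the other preimage -R.
Answer: -\frac{5}{13} + \frac{12}{13} e_{23}. Recall the cover is two-to-one: with M of trace -\frac{69}{169}, both preimages act alike, and the stated e_{23} sign chooses the sheet.


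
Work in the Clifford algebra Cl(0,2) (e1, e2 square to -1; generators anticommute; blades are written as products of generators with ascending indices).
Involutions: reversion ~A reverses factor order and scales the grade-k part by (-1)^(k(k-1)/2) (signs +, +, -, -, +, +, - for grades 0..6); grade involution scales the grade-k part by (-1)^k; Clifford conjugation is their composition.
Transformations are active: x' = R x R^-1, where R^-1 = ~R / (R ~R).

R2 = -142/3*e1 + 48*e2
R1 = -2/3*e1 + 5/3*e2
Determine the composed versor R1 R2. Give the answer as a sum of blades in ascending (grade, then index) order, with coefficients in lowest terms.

Distribute over the terms of R1 (each basis-blade product reordered to ascending indices, repeated generators contracted through their squares):
(-2/3*e1) R2 = -284/9 - 32*e1 e2
(5/3*e2) R2 = -80 + 710/9*e1 e2
Summing the partial products and collecting blades:
Answer: -1004/9 + 422/9*e1 e2


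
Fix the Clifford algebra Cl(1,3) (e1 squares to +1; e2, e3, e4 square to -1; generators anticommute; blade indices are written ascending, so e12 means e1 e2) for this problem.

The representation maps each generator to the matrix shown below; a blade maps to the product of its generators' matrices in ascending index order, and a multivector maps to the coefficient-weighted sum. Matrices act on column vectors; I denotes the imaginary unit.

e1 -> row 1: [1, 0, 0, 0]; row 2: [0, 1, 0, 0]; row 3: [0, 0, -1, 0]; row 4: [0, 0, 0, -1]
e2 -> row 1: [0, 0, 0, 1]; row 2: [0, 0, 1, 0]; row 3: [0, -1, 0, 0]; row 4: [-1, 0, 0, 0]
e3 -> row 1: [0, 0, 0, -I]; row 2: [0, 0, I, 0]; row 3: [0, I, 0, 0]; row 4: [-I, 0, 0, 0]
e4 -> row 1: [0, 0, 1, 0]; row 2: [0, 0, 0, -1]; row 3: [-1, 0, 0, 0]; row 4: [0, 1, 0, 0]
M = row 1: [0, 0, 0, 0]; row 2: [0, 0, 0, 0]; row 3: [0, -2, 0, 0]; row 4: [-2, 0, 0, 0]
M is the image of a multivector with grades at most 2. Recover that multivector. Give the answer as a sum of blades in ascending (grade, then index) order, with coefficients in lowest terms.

Method: the blade images are trace-orthogonal — tr(rho(e_A) rho(e_B)^-1) = 4 if A = B and 0 otherwise — and rho(e_A)^-1 = (e_A)^2 * rho(e_A) with (e_A)^2 = +1 or -1, so the coefficient of e_A in the preimage is (e_A)^2 * tr(M rho(e_A))/4.
Nonzero projections over blades of grade <= 2: e2: (e2)^2 = -1, tr(M rho(e2)) = -4, coefficient 1; e12: (e12)^2 = +1, tr(M rho(e12)) = -4, coefficient -1. Every other blade of grade <= 2 projects to 0.
Answer: e2 - e12


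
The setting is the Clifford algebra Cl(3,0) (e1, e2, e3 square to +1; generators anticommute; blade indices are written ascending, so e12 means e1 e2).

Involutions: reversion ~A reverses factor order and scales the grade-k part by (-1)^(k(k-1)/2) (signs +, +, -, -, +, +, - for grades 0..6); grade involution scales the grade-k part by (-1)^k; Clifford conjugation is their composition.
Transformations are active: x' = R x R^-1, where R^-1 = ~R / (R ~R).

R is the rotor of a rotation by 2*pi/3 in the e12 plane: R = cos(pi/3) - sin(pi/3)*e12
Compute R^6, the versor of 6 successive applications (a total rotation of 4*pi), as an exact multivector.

Rotor phase runs at HALF the rotation angle; powers of one rotor simply add phase, so after 6 steps in e12 the phase is 6*pi/3 = 2*pi and R^6 = cos(2*pi) - sin(2*pi)*e12.
cos(2*pi) = 1 and sin(2*pi) = 0, so R^6 = 1. The total rotation 4*pi is 2 full turns, so every vector returns to itself, yet the rotor is +1, back on the identity sheet (an even number of 2*pi turns).
Answer: 1


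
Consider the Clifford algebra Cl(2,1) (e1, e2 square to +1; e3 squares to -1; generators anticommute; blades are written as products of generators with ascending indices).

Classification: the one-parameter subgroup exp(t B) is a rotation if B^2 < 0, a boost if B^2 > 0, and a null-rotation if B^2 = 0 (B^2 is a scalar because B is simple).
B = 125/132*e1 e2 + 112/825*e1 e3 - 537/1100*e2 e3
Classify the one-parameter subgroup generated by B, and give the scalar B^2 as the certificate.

B^2 term by term: the squares give (125/132)^2*(e1 e2)^2 + (112/825)^2*(e1 e3)^2 + (-537/1100)^2*(e2 e3)^2 = 15625/17424*(-1) + 12544/680625*(+1) + 288369/1210000*(+1) = -16/25 (each basis 2-blade squares to minus the product of its generators' squares); cross terms between blades sharing an index anticommute and cancel. So B^2 = -16/25.
Answer: rotation, certificate B^2 = -16/25. The scalar -16/25 is the complete invariant here: its sign names the subgroup type.


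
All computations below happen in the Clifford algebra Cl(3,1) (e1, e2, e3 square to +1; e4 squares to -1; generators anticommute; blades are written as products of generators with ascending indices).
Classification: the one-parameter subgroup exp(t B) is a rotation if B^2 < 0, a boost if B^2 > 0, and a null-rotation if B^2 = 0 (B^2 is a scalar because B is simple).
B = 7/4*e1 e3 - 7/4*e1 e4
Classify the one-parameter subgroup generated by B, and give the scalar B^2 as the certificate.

B^2 term by term: the squares give (7/4)^2*(e1 e3)^2 + (-7/4)^2*(e1 e4)^2 = 49/16*(-1) + 49/16*(+1) = 0 (each basis 2-blade squares to minus the product of its generators' squares); cross terms between blades sharing an index anticommute and cancel. So B^2 = 0.
Answer: null-rotation, certificate B^2 = 0. Check the certificate: B^2 = 0, and that sign is decisive whatever form B takes.


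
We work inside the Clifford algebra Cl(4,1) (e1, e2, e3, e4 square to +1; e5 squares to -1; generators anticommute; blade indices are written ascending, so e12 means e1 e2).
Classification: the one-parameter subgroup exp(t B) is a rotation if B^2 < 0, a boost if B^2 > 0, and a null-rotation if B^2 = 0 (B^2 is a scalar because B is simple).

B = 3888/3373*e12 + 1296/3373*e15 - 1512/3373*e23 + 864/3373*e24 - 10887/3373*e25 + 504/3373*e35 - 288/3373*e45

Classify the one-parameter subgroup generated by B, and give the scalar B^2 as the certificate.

B^2 term by term: the squares give (3888/3373)^2*(e12)^2 + (1296/3373)^2*(e15)^2 + (-1512/3373)^2*(e23)^2 + (864/3373)^2*(e24)^2 + (-10887/3373)^2*(e25)^2 + (504/3373)^2*(e35)^2 + (-288/3373)^2*(e45)^2 = 15116544/11377129*(-1) + 1679616/11377129*(+1) + 2286144/11377129*(-1) + 746496/11377129*(-1) + 118526769/11377129*(+1) + 254016/11377129*(+1) + 82944/11377129*(+1) = 9 (each basis 2-blade squares to minus the product of its generators' squares); cross terms between blades sharing an index anticommute and cancel; the commuting (index-disjoint) pairs give grade-4 terms 2*c*c'*(blade product), which cancel blade by blade — e1235: 3919104/11377129 - 3919104/11377129 = 0; e1245: -2239488/11377129 + 2239488/11377129 = 0; e2345: 870912/11377129 - 870912/11377129 = 0 — confirming B is simple. So B^2 = 9.
Answer: boost, certificate B^2 = 9. Note: conjugating B changes its blade decomposition but never the scalar B^2 = 9, whose sign settles the classification.


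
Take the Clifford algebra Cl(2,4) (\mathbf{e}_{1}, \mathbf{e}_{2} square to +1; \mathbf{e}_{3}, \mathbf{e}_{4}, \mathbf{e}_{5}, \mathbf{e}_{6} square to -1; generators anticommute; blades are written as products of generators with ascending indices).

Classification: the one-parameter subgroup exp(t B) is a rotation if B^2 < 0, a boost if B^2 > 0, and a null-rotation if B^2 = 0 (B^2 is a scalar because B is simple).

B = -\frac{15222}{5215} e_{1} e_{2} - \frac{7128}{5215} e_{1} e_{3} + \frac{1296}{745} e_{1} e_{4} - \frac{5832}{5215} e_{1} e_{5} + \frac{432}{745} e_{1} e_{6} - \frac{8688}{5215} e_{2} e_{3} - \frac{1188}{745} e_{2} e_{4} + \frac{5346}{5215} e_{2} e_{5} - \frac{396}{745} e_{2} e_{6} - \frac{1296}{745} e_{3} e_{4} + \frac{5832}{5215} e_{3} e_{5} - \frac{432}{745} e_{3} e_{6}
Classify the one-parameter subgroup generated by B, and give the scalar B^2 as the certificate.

B^2 term by term: the squares give (-\frac{15222}{5215})^2*(e_{1} e_{2})^2 + (-\frac{7128}{5215})^2*(e_{1} e_{3})^2 + (\frac{1296}{745})^2*(e_{1} e_{4})^2 + (-\frac{5832}{5215})^2*(e_{1} e_{5})^2 + (\frac{432}{745})^2*(e_{1} e_{6})^2 + (-\frac{8688}{5215})^2*(e_{2} e_{3})^2 + (-\frac{1188}{745})^2*(e_{2} e_{4})^2 + (\frac{5346}{5215})^2*(e_{2} e_{5})^2 + (-\frac{396}{745})^2*(e_{2} e_{6})^2 + (-\frac{1296}{745})^2*(e_{3} e_{4})^2 + (\frac{5832}{5215})^2*(e_{3} e_{5})^2 + (-\frac{432}{745})^2*(e_{3} e_{6})^2 = \frac{231709284}{27196225}*(-1) + \frac{50808384}{27196225}*(+1) + \frac{1679616}{555025}*(+1) + \frac{34012224}{27196225}*(+1) + \frac{186624}{555025}*(+1) + \frac{75481344}{27196225}*(+1) + \frac{1411344}{555025}*(+1) + \frac{28579716}{27196225}*(+1) + \frac{156816}{555025}*(+1) + \frac{1679616}{555025}*(-1) + \frac{34012224}{27196225}*(-1) + \frac{186624}{555025}*(-1) = 0 (each basis 2-blade squares to minus the product of its generators' squares); cross terms between blades sharing an index anticommute and cancel; the commuting (index-disjoint) pairs give grade-4 terms 2*c*c'*(blade product), which cancel blade by blade — e_{1} e_{2} e_{3} e_{4}: \frac{39455424}{3885175} - \frac{16936128}{3885175} - \frac{22519296}{3885175} = 0; e_{1} e_{2} e_{3} e_{5}: -\frac{177549408}{27196225} + \frac{76212576}{27196225} + \frac{101336832}{27196225} = 0; e_{1} e_{2} e_{3} e_{6}: \frac{13151808}{3885175} - \frac{5645376}{3885175} - \frac{7506432}{3885175} = 0; e_{1} e_{2} e_{4} e_{5}: -\frac{13856832}{3885175} + \frac{13856832}{3885175} = 0; e_{1} e_{2} e_{4} e_{6}: \frac{1026432}{555025} - \frac{1026432}{555025} = 0; e_{1} e_{2} e_{5} e_{6}: -\frac{4618944}{3885175} + \frac{4618944}{3885175} = 0; e_{1} e_{3} e_{4} e_{5}: -\frac{15116544}{3885175} + \frac{15116544}{3885175} = 0; e_{1} e_{3} e_{4} e_{6}: \frac{1119744}{555025} - \frac{1119744}{555025} = 0; e_{1} e_{3} e_{5} e_{6}: -\frac{5038848}{3885175} + \frac{5038848}{3885175} = 0; e_{2} e_{3} e_{4} e_{5}: \frac{13856832}{3885175} - \frac{13856832}{3885175} = 0; e_{2} e_{3} e_{4} e_{6}: -\frac{1026432}{555025} + \frac{1026432}{555025} = 0; e_{2} e_{3} e_{5} e_{6}: \frac{4618944}{3885175} - \frac{4618944}{3885175} = 0 — confirming B is simple. So B^2 = 0.
Answer: null-rotation, certificate B^2 = 0. B^2 = 0 is basis-independent, so its sign is the whole story.


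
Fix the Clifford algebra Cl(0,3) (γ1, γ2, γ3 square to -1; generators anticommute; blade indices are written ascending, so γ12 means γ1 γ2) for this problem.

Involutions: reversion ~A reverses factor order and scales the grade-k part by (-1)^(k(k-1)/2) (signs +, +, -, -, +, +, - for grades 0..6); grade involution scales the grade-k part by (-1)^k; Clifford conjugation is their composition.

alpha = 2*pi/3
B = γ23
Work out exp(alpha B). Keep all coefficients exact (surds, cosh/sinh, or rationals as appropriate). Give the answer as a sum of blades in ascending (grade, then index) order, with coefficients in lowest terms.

B^2 = (1)^2*(γ23)^2 = 1*(-1) = -1 (a basis 2-blade squares to minus the product of its generators' squares).
B^2 = -1 — circular case — the even/odd split gives cos and sin: l = 1, alpha*l = 2*pi/3, so exp(alpha B) = cos(2*pi/3) + (sin(2*pi/3)/1)*B = -1/2 + (sqrt(3)/2)*B.
Answer: -1/2 + sqrt(3)/2*γ23


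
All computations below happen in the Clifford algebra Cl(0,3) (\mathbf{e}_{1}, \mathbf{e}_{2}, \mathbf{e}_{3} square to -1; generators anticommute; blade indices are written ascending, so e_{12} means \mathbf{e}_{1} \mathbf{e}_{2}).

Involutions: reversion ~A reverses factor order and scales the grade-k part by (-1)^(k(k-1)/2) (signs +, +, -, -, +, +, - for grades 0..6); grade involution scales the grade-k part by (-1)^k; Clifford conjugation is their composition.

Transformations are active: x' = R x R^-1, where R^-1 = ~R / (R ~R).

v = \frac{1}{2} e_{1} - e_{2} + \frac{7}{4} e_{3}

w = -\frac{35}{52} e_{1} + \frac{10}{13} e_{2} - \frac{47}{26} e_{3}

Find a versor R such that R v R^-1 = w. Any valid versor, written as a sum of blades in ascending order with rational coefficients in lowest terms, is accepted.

Since q(v) = q(w) = -\frac{69}{16}, the sum R = v + w = -\frac{9}{52} e_{1} - \frac{3}{13} e_{2} - \frac{3}{52} e_{3} does the job whenever invertible.
Answer: -\frac{9}{52} e_{1} - \frac{3}{13} e_{2} - \frac{3}{52} e_{3}


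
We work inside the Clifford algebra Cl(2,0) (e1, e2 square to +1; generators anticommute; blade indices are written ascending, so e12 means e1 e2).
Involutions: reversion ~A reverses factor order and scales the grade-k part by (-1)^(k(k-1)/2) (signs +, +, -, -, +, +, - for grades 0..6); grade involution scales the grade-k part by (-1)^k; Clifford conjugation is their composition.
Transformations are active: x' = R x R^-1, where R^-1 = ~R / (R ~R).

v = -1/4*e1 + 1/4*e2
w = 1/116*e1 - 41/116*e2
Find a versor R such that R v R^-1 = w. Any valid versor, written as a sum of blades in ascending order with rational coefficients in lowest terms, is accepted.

Here q(v) = q(w) = 1/8; the classical choice R = v + w = -7/29*e1 - 3/29*e2 then realises v -> w under the sandwich.
Answer: -7/29*e1 - 3/29*e2
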